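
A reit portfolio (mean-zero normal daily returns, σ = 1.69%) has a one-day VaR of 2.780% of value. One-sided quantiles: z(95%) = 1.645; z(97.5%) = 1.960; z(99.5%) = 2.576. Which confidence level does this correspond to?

Implied z = VaR/σ = 2.780 / 1.69 = 1.645.
This matches z(95%) = 1.645.

95%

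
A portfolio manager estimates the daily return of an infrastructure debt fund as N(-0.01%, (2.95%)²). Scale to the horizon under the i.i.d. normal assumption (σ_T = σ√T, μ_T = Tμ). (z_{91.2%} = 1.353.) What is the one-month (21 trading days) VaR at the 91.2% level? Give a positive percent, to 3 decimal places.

18.501%

σ_{21d} = 2.95% × √21 = 13.519%; μ_{21d} = 21 × -0.01% = -0.210%.
VaR = −(-0.210%) + 1.353 × 13.519% = 18.501%.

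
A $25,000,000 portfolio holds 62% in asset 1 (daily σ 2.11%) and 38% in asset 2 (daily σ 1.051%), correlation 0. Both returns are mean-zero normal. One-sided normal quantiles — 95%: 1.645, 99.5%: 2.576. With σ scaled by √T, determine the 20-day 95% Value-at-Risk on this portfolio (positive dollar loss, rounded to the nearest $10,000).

$2,520,000

σ_p = √(0.62²·2.11² + 0.38²·1.051² + 2·0·0.62·0.38·2.11·1.051) = 1.368%.
σ_{20d} = 1.368% × √20 = 6.118%.
VaR = 1.645 × 6.118% = 10.064%; on $25,000,000 that is $2,516,000.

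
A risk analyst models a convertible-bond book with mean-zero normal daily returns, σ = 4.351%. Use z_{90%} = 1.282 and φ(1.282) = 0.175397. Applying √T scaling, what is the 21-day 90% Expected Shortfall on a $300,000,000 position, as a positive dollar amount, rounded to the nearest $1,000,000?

σ_{21d} = 4.351% × √21 = 19.939%.
ES multiplier = φ(z)/(1−α) = 0.175397/0.1 = 1.754.
ES = 19.939% × 1.754 = 34.973%; on $300,000,000: $104,919,000.

$105,000,000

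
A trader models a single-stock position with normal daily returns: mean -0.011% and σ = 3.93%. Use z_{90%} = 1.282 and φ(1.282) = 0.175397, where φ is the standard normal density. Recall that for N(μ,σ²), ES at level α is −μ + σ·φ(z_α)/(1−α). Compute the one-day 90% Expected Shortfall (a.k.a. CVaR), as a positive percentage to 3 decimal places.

Tail multiplier: φ(z)/(1−α) = 0.175397 / 0.1 = 1.754.
ES = −(-0.011%) + 3.93% × 1.754 = 6.904%.

6.904%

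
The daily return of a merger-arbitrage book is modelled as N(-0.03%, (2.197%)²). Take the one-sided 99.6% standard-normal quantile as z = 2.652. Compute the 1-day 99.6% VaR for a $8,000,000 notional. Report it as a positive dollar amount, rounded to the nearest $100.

VaR = −μ + z·σ = −(-0.03%) + 2.652 × 2.197% = 5.856%.
On $8,000,000: 0.05856 × $8,000,000 = $468,480.

$468,500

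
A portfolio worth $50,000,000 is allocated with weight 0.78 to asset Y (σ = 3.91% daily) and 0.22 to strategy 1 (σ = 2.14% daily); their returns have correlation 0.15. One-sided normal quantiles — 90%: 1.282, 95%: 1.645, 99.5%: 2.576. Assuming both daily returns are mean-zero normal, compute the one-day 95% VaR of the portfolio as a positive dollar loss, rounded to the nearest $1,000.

$2,595,000

σ_p² = 0.78²·3.91² + 0.22²·2.14² + 2·0.15·0.78·0.22·3.91·2.14 = 9.9537 (%²).
σ_p = √9.9537 = 3.155%.
VaR = 1.645 × 3.155% = 5.190%; on $50,000,000 that is $2,595,000.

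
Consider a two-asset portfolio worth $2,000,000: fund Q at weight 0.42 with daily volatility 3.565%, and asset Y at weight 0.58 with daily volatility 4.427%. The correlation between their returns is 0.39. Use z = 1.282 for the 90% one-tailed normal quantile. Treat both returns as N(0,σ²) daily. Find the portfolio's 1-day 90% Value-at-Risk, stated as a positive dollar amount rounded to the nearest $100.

$88,200

σ_p² = 0.42²·3.565² + 0.58²·4.427² + 2·0.39·0.42·0.58·3.565·4.427 = 11.8335 (%²).
σ_p = √11.8335 = 3.440%.
VaR = 1.282 × 3.440% = 4.410%; on $2,000,000 that is $88,200.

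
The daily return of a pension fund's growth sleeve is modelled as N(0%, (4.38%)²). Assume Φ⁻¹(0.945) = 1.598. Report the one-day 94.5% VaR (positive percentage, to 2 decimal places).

7.00%

VaR = z·σ = 1.598 × 4.38% = 6.999%.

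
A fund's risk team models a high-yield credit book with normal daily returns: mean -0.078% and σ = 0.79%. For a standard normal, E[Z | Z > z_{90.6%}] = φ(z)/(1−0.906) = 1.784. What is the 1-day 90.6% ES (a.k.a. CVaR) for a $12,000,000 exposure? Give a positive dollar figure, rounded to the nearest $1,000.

ES = −(-0.078%) + 0.79% × 1.784 = 1.487%.
On $12,000,000: 0.01487 × $12,000,000 = $178,440.

$178,000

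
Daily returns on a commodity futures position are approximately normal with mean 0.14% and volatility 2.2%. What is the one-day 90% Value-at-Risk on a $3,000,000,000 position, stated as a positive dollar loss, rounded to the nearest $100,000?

At 90% one-sided, z = 1.282.
VaR = −μ + z·σ = −(0.14%) + 1.282 × 2.2% = 2.680%.
On $3,000,000,000: 0.02680 × $3,000,000,000 = $80,400,000.

$80,400,000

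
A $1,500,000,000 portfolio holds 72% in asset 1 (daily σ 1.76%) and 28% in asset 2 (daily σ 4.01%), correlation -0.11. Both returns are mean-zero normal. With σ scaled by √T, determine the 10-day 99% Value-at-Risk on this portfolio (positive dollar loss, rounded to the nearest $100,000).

σ_p = √(0.72²·1.76² + 0.28²·4.01² + 2·-0.11·0.72·0.28·1.76·4.01) = 1.598%.
σ_{10d} = 1.598% × √10 = 5.053%.
z(99%) = 2.326.
VaR = 2.326 × 5.053% = 11.753%; on $1,500,000,000 that is $176,295,000.

$176,300,000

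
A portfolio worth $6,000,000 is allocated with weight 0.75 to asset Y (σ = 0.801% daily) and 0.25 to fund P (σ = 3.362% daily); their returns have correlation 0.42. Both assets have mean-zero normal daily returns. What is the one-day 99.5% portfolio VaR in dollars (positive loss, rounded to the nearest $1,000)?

$189,000

σ_p² = 0.75²·0.801² + 0.25²·3.362² + 2·0.42·0.75·0.25·0.801·3.362 = 1.4915 (%²).
σ_p = √1.4915 = 1.221%.
At 99.5%, z = 2.576.
VaR = 2.576 × 1.221% = 3.145%; on $6,000,000 that is $188,700.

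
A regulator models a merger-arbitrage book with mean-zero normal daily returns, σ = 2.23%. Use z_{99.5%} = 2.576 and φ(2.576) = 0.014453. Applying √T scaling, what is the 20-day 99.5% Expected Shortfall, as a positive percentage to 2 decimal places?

28.83%

σ_{20d} = 2.23% × √20 = 9.973%.
ES multiplier = φ(z)/(1−α) = 0.014453/0.005 = 2.891.
ES = 9.973% × 2.891 = 28.832%.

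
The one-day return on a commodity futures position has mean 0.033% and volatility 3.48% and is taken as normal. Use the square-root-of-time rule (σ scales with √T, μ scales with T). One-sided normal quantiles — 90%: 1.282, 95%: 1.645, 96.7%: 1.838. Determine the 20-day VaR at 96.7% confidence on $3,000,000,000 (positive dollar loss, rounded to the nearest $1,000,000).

σ_{20d} = 3.48% × √20 = 15.563%; μ_{20d} = 20 × 0.033% = 0.660%.
VaR = −(0.660%) + 1.838 × 15.563% = 27.945%.
On $3,000,000,000: 0.27945 × $3,000,000,000 = $838,350,000.

$838,000,000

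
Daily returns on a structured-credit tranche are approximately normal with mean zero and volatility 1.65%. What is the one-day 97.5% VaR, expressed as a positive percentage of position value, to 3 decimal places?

3.234%

At 97.5% one-sided, z = 1.960.
VaR = z·σ = 1.960 × 1.65% = 3.234%.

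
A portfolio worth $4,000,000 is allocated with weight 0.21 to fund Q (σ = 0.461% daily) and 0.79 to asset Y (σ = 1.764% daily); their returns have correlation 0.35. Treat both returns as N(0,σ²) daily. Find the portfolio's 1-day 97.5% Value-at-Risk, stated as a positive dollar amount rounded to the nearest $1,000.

$112,000

σ_p² = 0.21²·0.461² + 0.79²·1.764² + 2·0.35·0.21·0.79·0.461·1.764 = 2.0458 (%²).
σ_p = √2.0458 = 1.430%.
At 97.5%, z = 1.960.
VaR = 1.960 × 1.430% = 2.803%; on $4,000,000 that is $112,120.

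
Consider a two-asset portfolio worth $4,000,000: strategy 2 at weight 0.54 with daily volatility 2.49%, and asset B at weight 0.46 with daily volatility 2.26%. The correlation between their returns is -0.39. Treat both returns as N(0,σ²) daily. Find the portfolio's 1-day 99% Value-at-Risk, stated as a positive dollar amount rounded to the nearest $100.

$124,800

σ_p² = 0.54²·2.49² + 0.46²·2.26² + 2·-0.39·0.54·0.46·2.49·2.26 = 1.7984 (%²).
σ_p = √1.7984 = 1.341%.
At 99%, z = 2.326.
VaR = 2.326 × 1.341% = 3.119%; on $4,000,000 that is $124,760.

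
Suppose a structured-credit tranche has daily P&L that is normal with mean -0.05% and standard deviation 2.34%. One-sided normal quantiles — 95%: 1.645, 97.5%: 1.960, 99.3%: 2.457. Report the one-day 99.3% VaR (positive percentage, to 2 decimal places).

5.80%

VaR = −μ + z·σ = −(-0.05%) + 2.457 × 2.34% = 5.799%.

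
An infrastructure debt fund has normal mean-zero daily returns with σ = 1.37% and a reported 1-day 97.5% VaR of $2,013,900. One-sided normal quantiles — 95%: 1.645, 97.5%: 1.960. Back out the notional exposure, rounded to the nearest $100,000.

VaR as a fraction of value: z·σ = 1.960 × 1.37% = 2.6852%.
Position = $2,013,900 / 0.026852 = $75,000,000.

$75,000,000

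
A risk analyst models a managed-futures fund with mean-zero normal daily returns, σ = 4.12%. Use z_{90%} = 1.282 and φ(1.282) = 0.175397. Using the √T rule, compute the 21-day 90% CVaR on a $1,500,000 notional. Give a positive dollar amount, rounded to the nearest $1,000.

$497,000

σ_{21d} = 4.12% × √21 = 18.880%.
ES multiplier = φ(z)/(1−α) = 0.175397/0.1 = 1.754.
ES = 18.880% × 1.754 = 33.116%; on $1,500,000: $496,740.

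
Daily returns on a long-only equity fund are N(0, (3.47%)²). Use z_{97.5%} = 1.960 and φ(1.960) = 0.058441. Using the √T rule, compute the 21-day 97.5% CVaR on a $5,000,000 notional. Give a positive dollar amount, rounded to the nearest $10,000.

σ_{21d} = 3.47% × √21 = 15.902%.
ES multiplier = φ(z)/(1−α) = 0.058441/0.025 = 2.338.
ES = 15.902% × 2.338 = 37.179%; on $5,000,000: $1,858,950.

$1,860,000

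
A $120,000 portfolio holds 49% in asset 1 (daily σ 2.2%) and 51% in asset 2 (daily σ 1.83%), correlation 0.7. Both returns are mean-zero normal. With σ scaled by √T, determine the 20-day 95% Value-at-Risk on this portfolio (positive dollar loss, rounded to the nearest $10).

σ_p = √(0.49²·2.2² + 0.51²·1.83² + 2·0.7·0.49·0.51·2.2·1.83) = 1.855%.
σ_{20d} = 1.855% × √20 = 8.296%.
z(95%) = 1.645.
VaR = 1.645 × 8.296% = 13.647%; on $120,000 that is $16,376.

$16,380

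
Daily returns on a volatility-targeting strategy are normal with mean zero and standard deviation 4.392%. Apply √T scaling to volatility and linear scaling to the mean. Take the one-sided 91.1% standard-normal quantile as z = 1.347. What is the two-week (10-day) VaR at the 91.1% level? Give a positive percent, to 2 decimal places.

18.71%

σ_{10d} = 4.392% × √10 = 13.889%.
VaR = 1.347 × 13.889% = 18.708%.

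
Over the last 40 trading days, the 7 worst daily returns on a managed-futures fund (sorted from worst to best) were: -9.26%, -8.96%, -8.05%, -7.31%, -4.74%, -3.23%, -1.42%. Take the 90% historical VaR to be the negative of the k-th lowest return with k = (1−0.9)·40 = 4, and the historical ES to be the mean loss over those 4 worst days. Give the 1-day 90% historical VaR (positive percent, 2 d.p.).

k = 4; the 4th lowest return is -7.31%, so VaR = 7.31%.

7.31%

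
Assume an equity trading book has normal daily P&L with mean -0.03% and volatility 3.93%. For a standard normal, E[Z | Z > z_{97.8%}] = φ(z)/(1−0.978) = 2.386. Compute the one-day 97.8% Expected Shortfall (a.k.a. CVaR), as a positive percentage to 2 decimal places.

9.41%

ES = −(-0.03%) + 3.93% × 2.386 = 9.407%.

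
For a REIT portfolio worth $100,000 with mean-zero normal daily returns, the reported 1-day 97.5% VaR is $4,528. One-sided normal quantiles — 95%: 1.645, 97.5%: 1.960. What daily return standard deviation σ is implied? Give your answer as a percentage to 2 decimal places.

VaR as a fraction: $4,528 / $100,000 = 4.528%.
σ = VaR / z = 4.528% / 1.960 = 2.310%.

2.31%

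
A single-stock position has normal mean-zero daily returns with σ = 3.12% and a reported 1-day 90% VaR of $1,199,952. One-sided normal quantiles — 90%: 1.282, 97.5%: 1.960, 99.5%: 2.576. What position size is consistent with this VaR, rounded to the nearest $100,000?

VaR as a fraction of value: z·σ = 1.282 × 3.12% = 3.99984%.
Position = $1,199,952 / 0.0399984 = $30,000,000.

$30,000,000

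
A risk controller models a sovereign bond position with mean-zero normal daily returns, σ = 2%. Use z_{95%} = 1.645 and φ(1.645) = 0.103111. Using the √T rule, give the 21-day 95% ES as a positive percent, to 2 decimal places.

18.90%

σ_{21d} = 2% × √21 = 9.165%.
ES multiplier = φ(z)/(1−α) = 0.103111/0.05 = 2.062.
ES = 9.165% × 2.062 = 18.898%.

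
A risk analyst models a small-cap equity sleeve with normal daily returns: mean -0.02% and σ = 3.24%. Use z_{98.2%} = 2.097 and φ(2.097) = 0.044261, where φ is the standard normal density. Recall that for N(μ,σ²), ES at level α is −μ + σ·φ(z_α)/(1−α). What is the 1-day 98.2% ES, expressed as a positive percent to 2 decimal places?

Tail multiplier: φ(z)/(1−α) = 0.044261 / 0.018 = 2.459.
ES = −(-0.02%) + 3.24% × 2.459 = 7.987%.

7.99%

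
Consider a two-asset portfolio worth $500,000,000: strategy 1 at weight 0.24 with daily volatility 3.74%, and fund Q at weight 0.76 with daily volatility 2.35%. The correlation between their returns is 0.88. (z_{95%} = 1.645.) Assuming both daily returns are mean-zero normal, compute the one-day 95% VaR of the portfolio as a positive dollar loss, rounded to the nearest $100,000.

$21,500,000

σ_p² = 0.24²·3.74² + 0.76²·2.35² + 2·0.88·0.24·0.76·3.74·2.35 = 6.8170 (%²).
σ_p = √6.8170 = 2.611%.
VaR = 1.645 × 2.611% = 4.295%; on $500,000,000 that is $21,475,000.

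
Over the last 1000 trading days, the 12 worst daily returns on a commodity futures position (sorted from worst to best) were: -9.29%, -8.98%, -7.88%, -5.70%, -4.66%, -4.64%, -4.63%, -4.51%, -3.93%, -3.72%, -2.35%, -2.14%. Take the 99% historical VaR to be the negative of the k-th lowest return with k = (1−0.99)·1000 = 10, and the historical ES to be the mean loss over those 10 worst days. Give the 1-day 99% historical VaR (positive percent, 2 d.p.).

k = 10; the 10th lowest return is -3.72%, so VaR = 3.72%.

3.72%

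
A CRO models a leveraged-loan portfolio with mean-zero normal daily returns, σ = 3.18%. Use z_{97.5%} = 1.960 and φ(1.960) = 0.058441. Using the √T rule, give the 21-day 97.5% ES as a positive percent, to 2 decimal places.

34.07%

σ_{21d} = 3.18% × √21 = 14.573%.
ES multiplier = φ(z)/(1−α) = 0.058441/0.025 = 2.338.
ES = 14.573% × 2.338 = 34.072%.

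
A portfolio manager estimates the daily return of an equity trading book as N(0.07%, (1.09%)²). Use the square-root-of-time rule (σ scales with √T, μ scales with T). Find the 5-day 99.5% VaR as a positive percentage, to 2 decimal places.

At 99.5%, z = 2.576.
σ_{5d} = 1.09% × √5 = 2.437%; μ_{5d} = 5 × 0.07% = 0.350%.
VaR = −(0.350%) + 2.576 × 2.437% = 5.928%.

5.93%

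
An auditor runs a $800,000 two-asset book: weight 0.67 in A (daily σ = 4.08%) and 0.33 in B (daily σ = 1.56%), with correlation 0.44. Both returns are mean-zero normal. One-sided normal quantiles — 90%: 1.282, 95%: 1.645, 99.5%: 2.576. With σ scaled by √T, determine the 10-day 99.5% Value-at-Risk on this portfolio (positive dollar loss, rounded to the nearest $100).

$195,200

σ_p = √(0.67²·4.08² + 0.33²·1.56² + 2·0.44·0.67·0.33·4.08·1.56) = 2.996%.
σ_{10d} = 2.996% × √10 = 9.474%.
VaR = 2.576 × 9.474% = 24.405%; on $800,000 that is $195,240.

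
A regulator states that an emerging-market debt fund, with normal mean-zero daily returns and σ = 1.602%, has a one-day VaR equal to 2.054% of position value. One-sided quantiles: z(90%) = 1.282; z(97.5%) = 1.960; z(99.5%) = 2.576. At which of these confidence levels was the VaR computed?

Implied z = VaR/σ = 2.054 / 1.602 = 1.282.
This matches z(90%) = 1.282.

90%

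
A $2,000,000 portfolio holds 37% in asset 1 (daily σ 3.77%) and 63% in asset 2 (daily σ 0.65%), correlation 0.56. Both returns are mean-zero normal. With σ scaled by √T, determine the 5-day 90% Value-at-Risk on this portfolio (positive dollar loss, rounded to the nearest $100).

σ_p = √(0.37²·3.77² + 0.63²·0.65² + 2·0.56·0.37·0.63·3.77·0.65) = 1.659%.
σ_{5d} = 1.659% × √5 = 3.710%.
z(90%) = 1.282.
VaR = 1.282 × 3.710% = 4.756%; on $2,000,000 that is $95,120.

$95,100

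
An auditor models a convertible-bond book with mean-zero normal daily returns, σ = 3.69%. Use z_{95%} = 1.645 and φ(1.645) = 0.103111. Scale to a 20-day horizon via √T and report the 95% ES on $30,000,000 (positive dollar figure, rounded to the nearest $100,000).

$10,200,000

σ_{20d} = 3.69% × √20 = 16.502%.
ES multiplier = φ(z)/(1−α) = 0.103111/0.05 = 2.062.
ES = 16.502% × 2.062 = 34.027%; on $30,000,000: $10,208,100.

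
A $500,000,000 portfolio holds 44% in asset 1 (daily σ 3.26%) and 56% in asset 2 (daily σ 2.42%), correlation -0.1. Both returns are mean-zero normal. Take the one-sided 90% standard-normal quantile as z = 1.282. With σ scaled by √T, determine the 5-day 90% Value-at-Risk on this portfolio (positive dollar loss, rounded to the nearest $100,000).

$26,800,000

σ_p = √(0.44²·3.26² + 0.56²·2.42² + 2·-0.1·0.44·0.56·3.26·2.42) = 1.872%.
σ_{5d} = 1.872% × √5 = 4.186%.
VaR = 1.282 × 4.186% = 5.366%; on $500,000,000 that is $26,830,000.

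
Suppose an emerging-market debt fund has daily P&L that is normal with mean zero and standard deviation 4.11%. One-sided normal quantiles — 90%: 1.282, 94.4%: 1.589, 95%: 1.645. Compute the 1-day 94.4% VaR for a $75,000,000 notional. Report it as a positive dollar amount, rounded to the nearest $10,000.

VaR = z·σ = 1.589 × 4.11% = 6.531%.
On $75,000,000: 0.06531 × $75,000,000 = $4,898,250.

$4,900,000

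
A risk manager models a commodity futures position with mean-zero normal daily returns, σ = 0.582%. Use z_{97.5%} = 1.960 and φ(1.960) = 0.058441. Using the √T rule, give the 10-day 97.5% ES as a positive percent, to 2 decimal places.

σ_{10d} = 0.582% × √10 = 1.840%.
ES multiplier = φ(z)/(1−α) = 0.058441/0.025 = 2.338.
ES = 1.840% × 2.338 = 4.302%.

4.30%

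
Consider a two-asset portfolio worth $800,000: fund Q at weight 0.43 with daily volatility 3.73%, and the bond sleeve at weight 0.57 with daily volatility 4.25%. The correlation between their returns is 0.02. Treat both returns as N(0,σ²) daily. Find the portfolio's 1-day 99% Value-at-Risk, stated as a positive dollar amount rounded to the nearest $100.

σ_p² = 0.43²·3.73² + 0.57²·4.25² + 2·0.02·0.43·0.57·3.73·4.25 = 8.5964 (%²).
σ_p = √8.5964 = 2.932%.
At 99%, z = 2.326.
VaR = 2.326 × 2.932% = 6.820%; on $800,000 that is $54,560.

$54,600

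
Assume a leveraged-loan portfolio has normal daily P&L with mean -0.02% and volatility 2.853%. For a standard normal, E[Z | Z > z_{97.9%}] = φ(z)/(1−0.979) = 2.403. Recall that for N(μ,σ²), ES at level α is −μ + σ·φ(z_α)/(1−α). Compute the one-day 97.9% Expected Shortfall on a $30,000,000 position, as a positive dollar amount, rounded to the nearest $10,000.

ES = −(-0.02%) + 2.853% × 2.403 = 6.876%.
On $30,000,000: 0.06876 × $30,000,000 = $2,062,800.

$2,060,000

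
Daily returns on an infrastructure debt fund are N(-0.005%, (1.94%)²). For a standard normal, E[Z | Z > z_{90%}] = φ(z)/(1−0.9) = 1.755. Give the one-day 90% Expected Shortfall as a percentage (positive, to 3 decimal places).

ES = −(-0.005%) + 1.94% × 1.755 = 3.410%.

3.410%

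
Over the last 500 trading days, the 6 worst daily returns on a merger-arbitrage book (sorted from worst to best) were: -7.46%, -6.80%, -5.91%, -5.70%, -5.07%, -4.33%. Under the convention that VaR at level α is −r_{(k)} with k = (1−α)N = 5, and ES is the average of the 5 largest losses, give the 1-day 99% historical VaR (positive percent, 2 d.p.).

5.07%

k = 5; the 5th lowest return is -5.07%, so VaR = 5.07%.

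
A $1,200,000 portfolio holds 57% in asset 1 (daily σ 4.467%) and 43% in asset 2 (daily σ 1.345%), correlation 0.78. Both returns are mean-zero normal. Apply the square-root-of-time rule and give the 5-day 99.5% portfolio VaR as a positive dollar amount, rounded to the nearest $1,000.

σ_p = √(0.57²·4.467² + 0.43²·1.345² + 2·0.78·0.57·0.43·4.467·1.345) = 3.019%.
σ_{5d} = 3.019% × √5 = 6.751%.
z(99.5%) = 2.576.
VaR = 2.576 × 6.751% = 17.391%; on $1,200,000 that is $208,692.

$209,000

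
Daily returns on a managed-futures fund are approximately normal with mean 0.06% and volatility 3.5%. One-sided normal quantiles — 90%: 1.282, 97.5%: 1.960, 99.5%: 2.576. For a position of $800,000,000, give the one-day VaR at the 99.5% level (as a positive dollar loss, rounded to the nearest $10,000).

$71,650,000

VaR = −μ + z·σ = −(0.06%) + 2.576 × 3.5% = 8.956%.
On $800,000,000: 0.08956 × $800,000,000 = $71,648,000.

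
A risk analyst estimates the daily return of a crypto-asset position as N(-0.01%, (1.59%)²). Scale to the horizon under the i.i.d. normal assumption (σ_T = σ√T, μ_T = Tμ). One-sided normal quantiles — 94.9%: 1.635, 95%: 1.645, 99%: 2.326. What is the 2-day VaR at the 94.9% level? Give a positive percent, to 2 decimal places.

σ_{2d} = 1.59% × √2 = 2.249%; μ_{2d} = 2 × -0.01% = -0.020%.
VaR = −(-0.020%) + 1.635 × 2.249% = 3.697%.

3.70%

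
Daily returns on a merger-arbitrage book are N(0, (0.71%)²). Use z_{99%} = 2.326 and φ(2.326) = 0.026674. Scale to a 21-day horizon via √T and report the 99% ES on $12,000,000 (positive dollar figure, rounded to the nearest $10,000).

$1,040,000

σ_{21d} = 0.71% × √21 = 3.254%.
ES multiplier = φ(z)/(1−α) = 0.026674/0.01 = 2.667.
ES = 3.254% × 2.667 = 8.678%; on $12,000,000: $1,041,360.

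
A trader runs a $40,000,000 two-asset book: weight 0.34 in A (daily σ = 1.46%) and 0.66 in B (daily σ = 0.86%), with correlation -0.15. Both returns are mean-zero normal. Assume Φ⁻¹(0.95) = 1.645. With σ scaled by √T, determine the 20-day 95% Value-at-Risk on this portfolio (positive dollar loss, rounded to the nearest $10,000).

$2,050,000

σ_p = √(0.34²·1.46² + 0.66²·0.86² + 2·-0.15·0.34·0.66·1.46·0.86) = 0.696%.
σ_{20d} = 0.696% × √20 = 3.113%.
VaR = 1.645 × 3.113% = 5.121%; on $40,000,000 that is $2,048,400.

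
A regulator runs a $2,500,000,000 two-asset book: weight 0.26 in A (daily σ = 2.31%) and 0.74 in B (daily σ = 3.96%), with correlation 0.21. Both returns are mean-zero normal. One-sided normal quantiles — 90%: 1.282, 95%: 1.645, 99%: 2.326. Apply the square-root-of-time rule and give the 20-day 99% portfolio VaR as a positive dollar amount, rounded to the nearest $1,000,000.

σ_p = √(0.26²·2.31² + 0.74²·3.96² + 2·0.21·0.26·0.74·2.31·3.96) = 3.112%.
σ_{20d} = 3.112% × √20 = 13.917%.
VaR = 2.326 × 13.917% = 32.371%; on $2,500,000,000 that is $809,275,000.

$809,000,000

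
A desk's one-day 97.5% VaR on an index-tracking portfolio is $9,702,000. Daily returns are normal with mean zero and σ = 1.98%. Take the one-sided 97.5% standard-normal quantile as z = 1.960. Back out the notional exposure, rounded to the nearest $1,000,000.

$250,000,000

VaR as a fraction of value: z·σ = 1.960 × 1.98% = 3.8808%.
Position = $9,702,000 / 0.038808 = $250,000,000.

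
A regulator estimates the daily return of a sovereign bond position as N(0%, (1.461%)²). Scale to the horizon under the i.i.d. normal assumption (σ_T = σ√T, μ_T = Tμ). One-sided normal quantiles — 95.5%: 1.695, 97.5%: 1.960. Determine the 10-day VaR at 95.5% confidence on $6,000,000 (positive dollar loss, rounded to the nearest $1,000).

σ_{10d} = 1.461% × √10 = 4.620%.
VaR = 1.695 × 4.620% = 7.831%.
On $6,000,000: 0.07831 × $6,000,000 = $469,860.

$470,000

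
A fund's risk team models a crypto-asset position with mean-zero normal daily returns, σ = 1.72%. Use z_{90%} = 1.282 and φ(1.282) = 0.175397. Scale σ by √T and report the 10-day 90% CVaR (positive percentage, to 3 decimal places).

σ_{10d} = 1.72% × √10 = 5.439%.
ES multiplier = φ(z)/(1−α) = 0.175397/0.1 = 1.754.
ES = 5.439% × 1.754 = 9.540%.

9.540%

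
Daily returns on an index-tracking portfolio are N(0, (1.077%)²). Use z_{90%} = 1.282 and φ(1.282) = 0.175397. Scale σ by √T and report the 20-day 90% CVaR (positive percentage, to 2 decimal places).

8.45%

σ_{20d} = 1.077% × √20 = 4.816%.
ES multiplier = φ(z)/(1−α) = 0.175397/0.1 = 1.754.
ES = 4.816% × 1.754 = 8.447%.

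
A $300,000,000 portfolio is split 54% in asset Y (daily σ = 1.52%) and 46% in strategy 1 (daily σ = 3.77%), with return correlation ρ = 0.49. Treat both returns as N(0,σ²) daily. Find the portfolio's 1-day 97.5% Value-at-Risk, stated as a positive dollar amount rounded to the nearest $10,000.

$13,250,000

σ_p² = 0.54²·1.52² + 0.46²·3.77² + 2·0.49·0.54·0.46·1.52·3.77 = 5.0761 (%²).
σ_p = √5.0761 = 2.253%.
At 97.5%, z = 1.960.
VaR = 1.960 × 2.253% = 4.416%; on $300,000,000 that is $13,248,000.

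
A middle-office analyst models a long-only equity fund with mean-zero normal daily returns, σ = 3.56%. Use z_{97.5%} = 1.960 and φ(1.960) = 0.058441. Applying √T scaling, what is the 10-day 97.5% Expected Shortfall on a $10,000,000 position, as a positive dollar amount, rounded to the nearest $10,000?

$2,630,000

σ_{10d} = 3.56% × √10 = 11.258%.
ES multiplier = φ(z)/(1−α) = 0.058441/0.025 = 2.338.
ES = 11.258% × 2.338 = 26.321%; on $10,000,000: $2,632,100.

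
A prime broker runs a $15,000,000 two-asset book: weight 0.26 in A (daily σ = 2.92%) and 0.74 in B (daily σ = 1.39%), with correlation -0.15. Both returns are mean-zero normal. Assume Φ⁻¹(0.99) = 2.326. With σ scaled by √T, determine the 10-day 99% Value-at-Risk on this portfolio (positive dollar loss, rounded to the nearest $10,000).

σ_p = √(0.26²·2.92² + 0.74²·1.39² + 2·-0.15·0.26·0.74·2.92·1.39) = 1.183%.
σ_{10d} = 1.183% × √10 = 3.741%.
VaR = 2.326 × 3.741% = 8.702%; on $15,000,000 that is $1,305,300.

$1,310,000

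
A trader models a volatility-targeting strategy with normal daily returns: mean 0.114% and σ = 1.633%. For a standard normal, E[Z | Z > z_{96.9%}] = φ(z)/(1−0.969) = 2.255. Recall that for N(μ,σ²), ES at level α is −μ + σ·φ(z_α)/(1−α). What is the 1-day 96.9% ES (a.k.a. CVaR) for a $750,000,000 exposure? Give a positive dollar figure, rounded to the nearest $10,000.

$26,760,000

ES = −(0.114%) + 1.633% × 2.255 = 3.568%.
On $750,000,000: 0.03568 × $750,000,000 = $26,760,000.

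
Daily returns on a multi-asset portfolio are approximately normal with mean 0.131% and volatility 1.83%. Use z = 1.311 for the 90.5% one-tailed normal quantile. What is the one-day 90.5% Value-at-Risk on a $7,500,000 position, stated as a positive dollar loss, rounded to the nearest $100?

VaR = −μ + z·σ = −(0.131%) + 1.311 × 1.83% = 2.268%.
On $7,500,000: 0.02268 × $7,500,000 = $170,100.

$170,100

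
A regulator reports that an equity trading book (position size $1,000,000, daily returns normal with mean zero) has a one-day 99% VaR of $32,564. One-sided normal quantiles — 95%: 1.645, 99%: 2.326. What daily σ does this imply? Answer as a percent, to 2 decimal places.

VaR as a fraction: $32,564 / $1,000,000 = 3.256%.
σ = VaR / z = 3.256% / 2.326 = 1.400%.

1.40%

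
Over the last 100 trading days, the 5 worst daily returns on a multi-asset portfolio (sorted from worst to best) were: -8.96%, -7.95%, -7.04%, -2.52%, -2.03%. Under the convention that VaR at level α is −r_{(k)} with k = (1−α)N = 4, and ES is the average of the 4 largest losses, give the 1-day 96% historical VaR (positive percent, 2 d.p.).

k = 4; the 4th lowest return is -2.52%, so VaR = 2.52%.

2.52%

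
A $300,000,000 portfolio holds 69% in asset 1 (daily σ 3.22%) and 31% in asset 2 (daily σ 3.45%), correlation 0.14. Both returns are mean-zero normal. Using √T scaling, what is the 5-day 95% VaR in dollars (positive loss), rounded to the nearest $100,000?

σ_p = √(0.69²·3.22² + 0.31²·3.45² + 2·0.14·0.69·0.31·3.22·3.45) = 2.597%.
σ_{5d} = 2.597% × √5 = 5.807%.
z(95%) = 1.645.
VaR = 1.645 × 5.807% = 9.553%; on $300,000,000 that is $28,659,000.

$28,700,000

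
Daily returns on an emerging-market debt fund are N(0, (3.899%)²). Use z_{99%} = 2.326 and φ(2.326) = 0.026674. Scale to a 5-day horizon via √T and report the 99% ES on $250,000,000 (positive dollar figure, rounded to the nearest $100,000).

σ_{5d} = 3.899% × √5 = 8.718%.
ES multiplier = φ(z)/(1−α) = 0.026674/0.01 = 2.667.
ES = 8.718% × 2.667 = 23.251%; on $250,000,000: $58,127,500.

$58,100,000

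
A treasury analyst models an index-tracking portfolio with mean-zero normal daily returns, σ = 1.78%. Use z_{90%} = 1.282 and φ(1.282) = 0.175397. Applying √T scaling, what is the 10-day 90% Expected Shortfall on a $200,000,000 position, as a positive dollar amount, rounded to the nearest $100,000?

$19,700,000

σ_{10d} = 1.78% × √10 = 5.629%.
ES multiplier = φ(z)/(1−α) = 0.175397/0.1 = 1.754.
ES = 5.629% × 1.754 = 9.873%; on $200,000,000: $19,746,000.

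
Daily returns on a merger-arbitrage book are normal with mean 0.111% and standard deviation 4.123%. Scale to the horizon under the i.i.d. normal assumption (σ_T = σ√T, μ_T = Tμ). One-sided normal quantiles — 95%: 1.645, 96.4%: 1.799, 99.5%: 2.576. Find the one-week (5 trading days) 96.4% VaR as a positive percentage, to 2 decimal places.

16.03%

σ_{5d} = 4.123% × √5 = 9.219%; μ_{5d} = 5 × 0.111% = 0.555%.
VaR = −(0.555%) + 1.799 × 9.219% = 16.030%.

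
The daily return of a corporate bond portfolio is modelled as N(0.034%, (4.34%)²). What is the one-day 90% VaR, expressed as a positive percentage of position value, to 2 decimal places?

At 90% one-sided, z = 1.282.
VaR = −μ + z·σ = −(0.034%) + 1.282 × 4.34% = 5.530%.

5.53%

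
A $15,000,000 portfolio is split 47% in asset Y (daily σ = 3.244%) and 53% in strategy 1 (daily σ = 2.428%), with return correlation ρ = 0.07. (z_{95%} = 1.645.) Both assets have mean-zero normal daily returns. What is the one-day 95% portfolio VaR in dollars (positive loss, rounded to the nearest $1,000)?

σ_p² = 0.47²·3.244² + 0.53²·2.428² + 2·0.07·0.47·0.53·3.244·2.428 = 4.2553 (%²).
σ_p = √4.2553 = 2.063%.
VaR = 1.645 × 2.063% = 3.394%; on $15,000,000 that is $509,100.

$509,000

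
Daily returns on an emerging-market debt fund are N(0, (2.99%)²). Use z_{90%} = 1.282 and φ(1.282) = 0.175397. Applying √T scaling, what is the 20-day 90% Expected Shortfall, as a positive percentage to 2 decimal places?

23.45%

σ_{20d} = 2.99% × √20 = 13.372%.
ES multiplier = φ(z)/(1−α) = 0.175397/0.1 = 1.754.
ES = 13.372% × 1.754 = 23.454%.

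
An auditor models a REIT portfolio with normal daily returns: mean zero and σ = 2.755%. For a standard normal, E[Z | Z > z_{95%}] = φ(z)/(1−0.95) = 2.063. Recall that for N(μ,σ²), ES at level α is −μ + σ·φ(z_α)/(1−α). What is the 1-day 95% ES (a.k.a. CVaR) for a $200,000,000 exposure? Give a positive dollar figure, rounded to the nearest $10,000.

ES = 2.755% × 2.063 = 5.684%.
On $200,000,000: 0.05684 × $200,000,000 = $11,368,000.

$11,370,000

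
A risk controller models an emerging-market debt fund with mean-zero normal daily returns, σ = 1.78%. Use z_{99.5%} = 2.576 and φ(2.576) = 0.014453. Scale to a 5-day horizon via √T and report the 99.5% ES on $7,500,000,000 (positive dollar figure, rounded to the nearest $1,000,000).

$863,000,000

σ_{5d} = 1.78% × √5 = 3.980%.
ES multiplier = φ(z)/(1−α) = 0.014453/0.005 = 2.891.
ES = 3.980% × 2.891 = 11.506%; on $7,500,000,000: $862,950,000.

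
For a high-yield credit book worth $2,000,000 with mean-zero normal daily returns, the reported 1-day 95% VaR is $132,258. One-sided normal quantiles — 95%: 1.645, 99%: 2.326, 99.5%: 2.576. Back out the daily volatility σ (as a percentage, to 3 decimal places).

4.020%

VaR as a fraction: $132,258 / $2,000,000 = 6.613%.
σ = VaR / z = 6.613% / 1.645 = 4.020%.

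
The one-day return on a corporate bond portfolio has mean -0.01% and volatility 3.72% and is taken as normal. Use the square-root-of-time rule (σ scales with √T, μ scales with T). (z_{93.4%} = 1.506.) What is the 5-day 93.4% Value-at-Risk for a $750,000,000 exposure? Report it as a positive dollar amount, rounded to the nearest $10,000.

$94,330,000

σ_{5d} = 3.72% × √5 = 8.318%; μ_{5d} = 5 × -0.01% = -0.050%.
VaR = −(-0.050%) + 1.506 × 8.318% = 12.577%.
On $750,000,000: 0.12577 × $750,000,000 = $94,327,500.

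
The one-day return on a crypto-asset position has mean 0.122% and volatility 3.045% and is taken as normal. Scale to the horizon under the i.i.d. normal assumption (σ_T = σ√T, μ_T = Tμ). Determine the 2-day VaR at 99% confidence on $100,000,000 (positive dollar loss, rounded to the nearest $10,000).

$9,770,000

At 99%, z = 2.326.
σ_{2d} = 3.045% × √2 = 4.306%; μ_{2d} = 2 × 0.122% = 0.244%.
VaR = −(0.244%) + 2.326 × 4.306% = 9.772%.
On $100,000,000: 0.09772 × $100,000,000 = $9,772,000.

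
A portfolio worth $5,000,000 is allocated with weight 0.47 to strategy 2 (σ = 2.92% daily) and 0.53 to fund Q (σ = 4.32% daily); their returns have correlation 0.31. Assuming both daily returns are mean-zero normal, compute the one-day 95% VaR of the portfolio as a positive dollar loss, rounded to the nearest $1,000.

σ_p² = 0.47²·2.92² + 0.53²·4.32² + 2·0.31·0.47·0.53·2.92·4.32 = 9.0739 (%²).
σ_p = √9.0739 = 3.012%.
At 95%, z = 1.645.
VaR = 1.645 × 3.012% = 4.955%; on $5,000,000 that is $247,750.

$248,000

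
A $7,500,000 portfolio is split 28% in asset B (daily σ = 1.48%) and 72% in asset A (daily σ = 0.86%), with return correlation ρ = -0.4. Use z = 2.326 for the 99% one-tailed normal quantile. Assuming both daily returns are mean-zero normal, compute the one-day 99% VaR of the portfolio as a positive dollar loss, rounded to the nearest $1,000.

$103,000

σ_p² = 0.28²·1.48² + 0.72²·0.86² + 2·-0.4·0.28·0.72·1.48·0.86 = 0.3499 (%²).
σ_p = √0.3499 = 0.591%.
VaR = 2.326 × 0.591% = 1.375%; on $7,500,000 that is $103,125.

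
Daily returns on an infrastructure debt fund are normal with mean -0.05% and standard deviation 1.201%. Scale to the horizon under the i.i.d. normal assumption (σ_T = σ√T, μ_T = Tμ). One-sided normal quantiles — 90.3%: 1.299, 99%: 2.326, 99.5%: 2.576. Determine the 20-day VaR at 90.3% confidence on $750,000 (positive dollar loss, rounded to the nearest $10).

σ_{20d} = 1.201% × √20 = 5.371%; μ_{20d} = 20 × -0.05% = -1.000%.
VaR = −(-1.000%) + 1.299 × 5.371% = 7.977%.
On $750,000: 0.07977 × $750,000 = $59,828.

$59,830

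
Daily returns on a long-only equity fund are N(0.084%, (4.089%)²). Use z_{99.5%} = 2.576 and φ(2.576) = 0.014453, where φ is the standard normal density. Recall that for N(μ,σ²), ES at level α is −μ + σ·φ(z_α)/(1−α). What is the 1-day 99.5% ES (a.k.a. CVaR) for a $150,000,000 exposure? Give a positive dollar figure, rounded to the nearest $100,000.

Tail multiplier: φ(z)/(1−α) = 0.014453 / 0.005 = 2.891.
ES = −(0.084%) + 4.089% × 2.891 = 11.737%.
On $150,000,000: 0.11737 × $150,000,000 = $17,605,500.

$17,600,000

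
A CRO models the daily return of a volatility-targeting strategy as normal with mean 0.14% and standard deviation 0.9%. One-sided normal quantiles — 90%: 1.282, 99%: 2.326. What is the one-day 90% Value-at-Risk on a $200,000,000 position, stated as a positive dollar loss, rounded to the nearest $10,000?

$2,030,000

VaR = −μ + z·σ = −(0.14%) + 1.282 × 0.9% = 1.014%.
On $200,000,000: 0.01014 × $200,000,000 = $2,028,000.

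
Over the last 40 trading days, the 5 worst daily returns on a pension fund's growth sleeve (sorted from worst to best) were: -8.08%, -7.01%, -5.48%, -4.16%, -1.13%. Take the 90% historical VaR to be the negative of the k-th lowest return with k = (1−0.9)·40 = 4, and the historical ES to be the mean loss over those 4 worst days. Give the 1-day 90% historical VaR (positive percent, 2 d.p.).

4.16%

k = 4; the 4th lowest return is -4.16%, so VaR = 4.16%.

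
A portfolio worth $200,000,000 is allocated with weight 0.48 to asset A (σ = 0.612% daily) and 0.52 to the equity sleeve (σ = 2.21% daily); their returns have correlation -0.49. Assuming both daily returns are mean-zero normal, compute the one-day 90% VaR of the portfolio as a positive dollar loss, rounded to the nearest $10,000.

σ_p² = 0.48²·0.612² + 0.52²·2.21² + 2·-0.49·0.48·0.52·0.612·2.21 = 1.0761 (%²).
σ_p = √1.0761 = 1.037%.
At 90%, z = 1.282.
VaR = 1.282 × 1.037% = 1.329%; on $200,000,000 that is $2,658,000.

$2,660,000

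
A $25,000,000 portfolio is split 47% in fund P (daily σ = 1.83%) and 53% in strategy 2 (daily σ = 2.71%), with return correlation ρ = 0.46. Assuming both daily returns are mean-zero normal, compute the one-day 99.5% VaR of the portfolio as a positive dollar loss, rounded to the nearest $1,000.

$1,278,000

σ_p² = 0.47²·1.83² + 0.53²·2.71² + 2·0.46·0.47·0.53·1.83·2.71 = 3.9393 (%²).
σ_p = √3.9393 = 1.985%.
At 99.5%, z = 2.576.
VaR = 2.576 × 1.985% = 5.113%; on $25,000,000 that is $1,278,250.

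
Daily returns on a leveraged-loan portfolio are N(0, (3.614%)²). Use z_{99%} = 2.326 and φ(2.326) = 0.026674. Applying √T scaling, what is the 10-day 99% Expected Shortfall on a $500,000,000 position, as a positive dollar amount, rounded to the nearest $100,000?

$152,400,000

σ_{10d} = 3.614% × √10 = 11.428%.
ES multiplier = φ(z)/(1−α) = 0.026674/0.01 = 2.667.
ES = 11.428% × 2.667 = 30.478%; on $500,000,000: $152,390,000.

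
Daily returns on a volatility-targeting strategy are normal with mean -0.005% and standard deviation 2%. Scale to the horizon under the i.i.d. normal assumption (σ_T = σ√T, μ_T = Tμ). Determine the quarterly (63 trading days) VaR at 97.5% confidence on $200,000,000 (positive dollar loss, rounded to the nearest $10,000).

$62,860,000

At 97.5%, z = 1.960.
σ_{63d} = 2% × √63 = 15.875%; μ_{63d} = 63 × -0.005% = -0.315%.
VaR = −(-0.315%) + 1.960 × 15.875% = 31.430%.
On $200,000,000: 0.31430 × $200,000,000 = $62,860,000.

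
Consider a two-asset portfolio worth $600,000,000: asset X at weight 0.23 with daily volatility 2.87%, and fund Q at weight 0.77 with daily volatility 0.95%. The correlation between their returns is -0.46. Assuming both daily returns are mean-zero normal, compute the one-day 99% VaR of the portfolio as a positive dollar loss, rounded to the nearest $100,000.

$10,100,000

σ_p² = 0.23²·2.87² + 0.77²·0.95² + 2·-0.46·0.23·0.77·2.87·0.95 = 0.5266 (%²).
σ_p = √0.5266 = 0.726%.
At 99%, z = 2.326.
VaR = 2.326 × 0.726% = 1.689%; on $600,000,000 that is $10,134,000.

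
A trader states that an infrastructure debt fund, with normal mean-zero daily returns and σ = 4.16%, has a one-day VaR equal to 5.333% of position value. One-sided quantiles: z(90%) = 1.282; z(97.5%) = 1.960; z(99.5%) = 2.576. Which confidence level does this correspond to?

90%

Implied z = VaR/σ = 5.333 / 4.16 = 1.282.
This matches z(90%) = 1.282.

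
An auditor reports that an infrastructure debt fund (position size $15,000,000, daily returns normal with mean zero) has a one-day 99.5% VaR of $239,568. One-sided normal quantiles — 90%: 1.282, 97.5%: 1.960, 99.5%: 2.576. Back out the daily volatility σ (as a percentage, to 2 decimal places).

0.62%

VaR as a fraction: $239,568 / $15,000,000 = 1.597%.
σ = VaR / z = 1.597% / 2.576 = 0.620%.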